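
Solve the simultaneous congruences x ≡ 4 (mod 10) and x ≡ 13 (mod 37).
124

Using Chinese Remainder Theorem:
M = 10 × 37 = 370
M1 = 37, M2 = 10
y1 = 37^(-1) mod 10 = 3
y2 = 10^(-1) mod 37 = 26
x = (4×37×3 + 13×10×26) mod 370 = 124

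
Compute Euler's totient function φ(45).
24

45 = 3^2 × 5
φ(n) = n × ∏(1 - 1/p) for each prime p dividing n
φ(45) = 45 × (1 - 1/3) × (1 - 1/5) = 24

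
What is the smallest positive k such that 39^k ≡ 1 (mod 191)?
5

191 is prime, so ord(39) divides φ(191) = 190.
Divisors of 190: 1, 2, 5, 10, 19, 38, 95, 190.
Repeated squaring: 39^1 ≡ 39, 39^2 ≡ 184, 39^4 ≡ 49, 39^8 ≡ 109, 39^16 ≡ 39, 39^32 ≡ 184, 39^64 ≡ 49, 39^128 ≡ 109 (mod 191).
Test 39^d mod 191 for each divisor d in increasing order:
39^1 ≡ 39
39^2 ≡ 184
39^5 = 39^4·39^1 ≡ 1  ← first divisor giving 1
The order is 5.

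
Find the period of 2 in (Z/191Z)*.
95

191 is prime, so ord(2) divides φ(191) = 190.
Divisors of 190: 1, 2, 5, 10, 19, 38, 95, 190.
Repeated squaring: 2^1 ≡ 2, 2^2 ≡ 4, 2^4 ≡ 16, 2^8 ≡ 65, 2^16 ≡ 23, 2^32 ≡ 147, 2^64 ≡ 26, 2^128 ≡ 103 (mod 191).
Test 2^d mod 191 for each divisor d in increasing order:
2^1 ≡ 2
2^2 ≡ 4
2^5 = 2^4·2^1 ≡ 32
2^10 = 2^8·2^2 ≡ 69
2^19 = 2^16·2^2·2^1 ≡ 184
2^38 = 2^32·2^4·2^2 ≡ 49
2^95 = 2^64·2^16·2^8·2^4·2^2·2^1 ≡ 1  ← first divisor giving 1
The order is 95.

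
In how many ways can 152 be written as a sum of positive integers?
49686288421

p(n) counts ways to write n as a sum of positive integers (order ignored).
Euler's pentagonal recurrence: p(k) = p(k-1) + p(k-2) - p(k-5) - p(k-7) + p(k-12) + p(k-15) - ... (offsets j(3j∓1)/2, signs ++--, p(0)=1, p(<0)=0).
DP table for k = 0..151: p(0)=1, p(1)=1, p(2)=2, p(3)=3, p(4)=5, p(5)=7, p(6)=11, p(7)=15, p(8)=22, p(9)=30, p(10)=42, p(11)=56, p(12)=77, p(13)=101, p(14)=135, p(15)=176, p(16)=231, p(17)=297, p(18)=385, p(19)=490, p(20)=627, p(21)=792, p(22)=1002, p(23)=1255, p(24)=1575, p(25)=1958, p(26)=2436, p(27)=3010, p(28)=3718, p(29)=4565, p(30)=5604, p(31)=6842, p(32)=8349, p(33)=10143, p(34)=12310, p(35)=14883, p(36)=17977, p(37)=21637, p(38)=26015, p(39)=31185, p(40)=37338, p(41)=44583, p(42)=53174, p(43)=63261, p(44)=75175, p(45)=89134, p(46)=105558, p(47)=124754, p(48)=147273, p(49)=173525, p(50)=204226, p(51)=239943, p(52)=281589, p(53)=329931, p(54)=386155, p(55)=451276, p(56)=526823, p(57)=614154, p(58)=715220, p(59)=831820, p(60)=966467, p(61)=1121505, p(62)=1300156, p(63)=1505499, p(64)=1741630, p(65)=2012558, p(66)=2323520, p(67)=2679689, p(68)=3087735, p(69)=3554345, p(70)=4087968, p(71)=4697205, p(72)=5392783, p(73)=6185689, p(74)=7089500, p(75)=8118264, p(76)=9289091, p(77)=10619863, p(78)=12132164, p(79)=13848650, p(80)=15796476, p(81)=18004327, p(82)=20506255, p(83)=23338469, p(84)=26543660, p(85)=30167357, p(86)=34262962, p(87)=38887673, p(88)=44108109, p(89)=49995925, p(90)=56634173, p(91)=64112359, p(92)=72533807, p(93)=82010177, p(94)=92669720, p(95)=104651419, p(96)=118114304, p(97)=133230930, p(98)=150198136, p(99)=169229875, p(100)=190569292, p(101)=214481126, p(102)=241265379, p(103)=271248950, p(104)=304801365, p(105)=342325709, p(106)=384276336, p(107)=431149389, p(108)=483502844, p(109)=541946240, p(110)=607163746, p(111)=679903203, p(112)=761002156, p(113)=851376628, p(114)=952050665, p(115)=1064144451, p(116)=1188908248, p(117)=1327710076, p(118)=1482074143, p(119)=1653668665, p(120)=1844349560, p(121)=2056148051, p(122)=2291320912, p(123)=2552338241, p(124)=2841940500, p(125)=3163127352, p(126)=3519222692, p(127)=3913864295, p(128)=4351078600, p(129)=4835271870, p(130)=5371315400, p(131)=5964539504, p(132)=6620830889, p(133)=7346629512, p(134)=8149040695, p(135)=9035836076, p(136)=10015581680, p(137)=11097645016, p(138)=12292341831, p(139)=13610949895, p(140)=15065878135, p(141)=16670689208, p(142)=18440293320, p(143)=20390982757, p(144)=22540654445, p(145)=24908858009, p(146)=27517052599, p(147)=30388671978, p(148)=33549419497, p(149)=37027355200, p(150)=40853235313, p(151)=45060624582.
Final step: p(152) = p(151) + p(150) - p(147) - p(145) + p(140) + p(137) - p(130) - p(126) + p(117) + p(112) - p(101) - p(95) + p(82) + p(75) - p(60) - p(52) + p(35) + p(26) - p(7)
= 45060624582 + 40853235313 - 30388671978 - 24908858009 + 15065878135 + 11097645016 - 5371315400 - 3519222692 + 1327710076 + 761002156 - 214481126 - 104651419 + 20506255 + 8118264 - 966467 - 281589 + 14883 + 2436 - 15
= 49686288421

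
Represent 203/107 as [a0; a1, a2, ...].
[1; 1, 8, 1, 2, 1, 2]

Euclidean algorithm steps:
203 = 1 × 107 + 96
107 = 1 × 96 + 11
96 = 8 × 11 + 8
11 = 1 × 8 + 3
8 = 2 × 3 + 2
3 = 1 × 2 + 1
2 = 2 × 1 + 0
Continued fraction: [1; 1, 8, 1, 2, 1, 2]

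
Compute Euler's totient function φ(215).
168

215 = 5 × 43
φ(n) = n × ∏(1 - 1/p) for each prime p dividing n
φ(215) = 215 × (1 - 1/5) × (1 - 1/43) = 168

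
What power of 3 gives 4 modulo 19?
14

Baby-step giant-step with step n = ⌈√19⌉ = 5.
Baby steps 3^j mod 19 (j:value) for j=0..4: 0:1, 1:3, 2:9, 3:8, 4:5.
Giant-step multiplier: 3^(-5) ≡ 3^(18-5) = 3^13 ≡ 14 (mod 19).
Giant steps γ_i = 4·14^i mod 19: γ_0=4, γ_1=18, γ_2=5 (in table at j=4).
x = i·n + j = 2·5 + 4 = 14.
Check: 3^14 ≡ 4 (mod 19).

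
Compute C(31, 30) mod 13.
5

Using Lucas' theorem:
Write n=31 and k=30 in base 13:
n in base 13: [2, 5]
k in base 13: [2, 4]
C(31,30) mod 13 = ∏ C(n_i, k_i) mod 13
Digit binomials (mod 13): C(2,2) = 1; C(5,4) = 5
Product: 1 × 5 = 5 ≡ 5 (mod 13)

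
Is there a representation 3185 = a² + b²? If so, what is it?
7² + 56² (a=7, b=56)

Factorization: 3185 = 5 × 7^2 × 13
By Fermat: n is sum of two squares iff every prime p ≡ 3 (mod 4) appears to even power.
All primes ≡ 3 (mod 4) appear to even power.
Search a = 0, 1, 2, … for 3185 - a² a perfect square: first hit at a = 7: 3185 - 49 = 3136 = 56².
3185 = 7² + 56² = 49 + 3136 ✓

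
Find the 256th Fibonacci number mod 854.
133

Matrix identity: Q^n = [[F_(n+1), F_n], [F_n, F_(n-1)]] with Q = [[1,1],[1,0]].
n = 256 = 100000000₂. Square-and-multiply, entries mod 854:
Q^1 = [[1,1],[1,0]]
Q^2 = (Q^1)² = [[2,1],[1,1]]
Q^4 = (Q^2)² = [[5,3],[3,2]]
Q^8 = (Q^4)² = [[34,21],[21,13]]
Q^16 = (Q^8)² = [[743,133],[133,610]]
Q^32 = (Q^16)² = [[120,609],[609,365]]
Q^64 = (Q^32)² = [[127,735],[735,246]]
Q^128 = (Q^64)² = [[400,21],[21,379]]
Q^256 = (Q^128)² = [[743,133],[133,610]]
F_256 mod 854 = Q^256[0][1] = 133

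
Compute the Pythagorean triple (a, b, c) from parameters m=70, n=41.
(3219, 5740, 6581)

Euclid's formula: a = m² - n², b = 2mn, c = m² + n²
m = 70, n = 41
a = 70² - 41² = 4900 - 1681 = 3219
b = 2 × 70 × 41 = 5740
c = 70² + 41² = 4900 + 1681 = 6581
Verification: 3219² + 5740² = 10361961 + 32947600 = 43309561 = 6581² ✓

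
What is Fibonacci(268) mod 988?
987

Matrix identity: Q^n = [[F_(n+1), F_n], [F_n, F_(n-1)]] with Q = [[1,1],[1,0]].
n = 268 = 100001100₂. Square-and-multiply, entries mod 988:
Q^1 = [[1,1],[1,0]]
Q^2 = (Q^1)² = [[2,1],[1,1]]
Q^4 = (Q^2)² = [[5,3],[3,2]]
Q^8 = (Q^4)² = [[34,21],[21,13]]
Q^16 = (Q^8)² = [[609,987],[987,610]]
Q^33 = (Q^16)²·Q = [[151,382],[382,757]]
Q^67 = (Q^33)²·Q = [[833,765],[765,68]]
Q^134 = (Q^67)² = [[642,629],[629,13]]
Q^268 = (Q^134)² = [[609,987],[987,610]]
F_268 mod 988 = Q^268[0][1] = 987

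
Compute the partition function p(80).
15796476

p(n) counts ways to write n as a sum of positive integers (order ignored).
Euler's pentagonal recurrence: p(k) = p(k-1) + p(k-2) - p(k-5) - p(k-7) + p(k-12) + p(k-15) - ... (offsets j(3j∓1)/2, signs ++--, p(0)=1, p(<0)=0).
DP table for k = 0..79: p(0)=1, p(1)=1, p(2)=2, p(3)=3, p(4)=5, p(5)=7, p(6)=11, p(7)=15, p(8)=22, p(9)=30, p(10)=42, p(11)=56, p(12)=77, p(13)=101, p(14)=135, p(15)=176, p(16)=231, p(17)=297, p(18)=385, p(19)=490, p(20)=627, p(21)=792, p(22)=1002, p(23)=1255, p(24)=1575, p(25)=1958, p(26)=2436, p(27)=3010, p(28)=3718, p(29)=4565, p(30)=5604, p(31)=6842, p(32)=8349, p(33)=10143, p(34)=12310, p(35)=14883, p(36)=17977, p(37)=21637, p(38)=26015, p(39)=31185, p(40)=37338, p(41)=44583, p(42)=53174, p(43)=63261, p(44)=75175, p(45)=89134, p(46)=105558, p(47)=124754, p(48)=147273, p(49)=173525, p(50)=204226, p(51)=239943, p(52)=281589, p(53)=329931, p(54)=386155, p(55)=451276, p(56)=526823, p(57)=614154, p(58)=715220, p(59)=831820, p(60)=966467, p(61)=1121505, p(62)=1300156, p(63)=1505499, p(64)=1741630, p(65)=2012558, p(66)=2323520, p(67)=2679689, p(68)=3087735, p(69)=3554345, p(70)=4087968, p(71)=4697205, p(72)=5392783, p(73)=6185689, p(74)=7089500, p(75)=8118264, p(76)=9289091, p(77)=10619863, p(78)=12132164, p(79)=13848650.
Final step: p(80) = p(79) + p(78) - p(75) - p(73) + p(68) + p(65) - p(58) - p(54) + p(45) + p(40) - p(29) - p(23) + p(10) + p(3)
= 13848650 + 12132164 - 8118264 - 6185689 + 3087735 + 2012558 - 715220 - 386155 + 89134 + 37338 - 4565 - 1255 + 42 + 3
= 15796476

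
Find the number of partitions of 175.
435157697830

p(n) counts ways to write n as a sum of positive integers (order ignored).
Euler's pentagonal recurrence: p(k) = p(k-1) + p(k-2) - p(k-5) - p(k-7) + p(k-12) + p(k-15) - ... (offsets j(3j∓1)/2, signs ++--, p(0)=1, p(<0)=0).
DP table for k = 0..174: p(0)=1, p(1)=1, p(2)=2, p(3)=3, p(4)=5, p(5)=7, p(6)=11, p(7)=15, p(8)=22, p(9)=30, p(10)=42, p(11)=56, p(12)=77, p(13)=101, p(14)=135, p(15)=176, p(16)=231, p(17)=297, p(18)=385, p(19)=490, p(20)=627, p(21)=792, p(22)=1002, p(23)=1255, p(24)=1575, p(25)=1958, p(26)=2436, p(27)=3010, p(28)=3718, p(29)=4565, p(30)=5604, p(31)=6842, p(32)=8349, p(33)=10143, p(34)=12310, p(35)=14883, p(36)=17977, p(37)=21637, p(38)=26015, p(39)=31185, p(40)=37338, p(41)=44583, p(42)=53174, p(43)=63261, p(44)=75175, p(45)=89134, p(46)=105558, p(47)=124754, p(48)=147273, p(49)=173525, p(50)=204226, p(51)=239943, p(52)=281589, p(53)=329931, p(54)=386155, p(55)=451276, p(56)=526823, p(57)=614154, p(58)=715220, p(59)=831820, p(60)=966467, p(61)=1121505, p(62)=1300156, p(63)=1505499, p(64)=1741630, p(65)=2012558, p(66)=2323520, p(67)=2679689, p(68)=3087735, p(69)=3554345, p(70)=4087968, p(71)=4697205, p(72)=5392783, p(73)=6185689, p(74)=7089500, p(75)=8118264, p(76)=9289091, p(77)=10619863, p(78)=12132164, p(79)=13848650, p(80)=15796476, p(81)=18004327, p(82)=20506255, p(83)=23338469, p(84)=26543660, p(85)=30167357, p(86)=34262962, p(87)=38887673, p(88)=44108109, p(89)=49995925, p(90)=56634173, p(91)=64112359, p(92)=72533807, p(93)=82010177, p(94)=92669720, p(95)=104651419, p(96)=118114304, p(97)=133230930, p(98)=150198136, p(99)=169229875, p(100)=190569292, p(101)=214481126, p(102)=241265379, p(103)=271248950, p(104)=304801365, p(105)=342325709, p(106)=384276336, p(107)=431149389, p(108)=483502844, p(109)=541946240, p(110)=607163746, p(111)=679903203, p(112)=761002156, p(113)=851376628, p(114)=952050665, p(115)=1064144451, p(116)=1188908248, p(117)=1327710076, p(118)=1482074143, p(119)=1653668665, p(120)=1844349560, p(121)=2056148051, p(122)=2291320912, p(123)=2552338241, p(124)=2841940500, p(125)=3163127352, p(126)=3519222692, p(127)=3913864295, p(128)=4351078600, p(129)=4835271870, p(130)=5371315400, p(131)=5964539504, p(132)=6620830889, p(133)=7346629512, p(134)=8149040695, p(135)=9035836076, p(136)=10015581680, p(137)=11097645016, p(138)=12292341831, p(139)=13610949895, p(140)=15065878135, p(141)=16670689208, p(142)=18440293320, p(143)=20390982757, p(144)=22540654445, p(145)=24908858009, p(146)=27517052599, p(147)=30388671978, p(148)=33549419497, p(149)=37027355200, p(150)=40853235313, p(151)=45060624582, p(152)=49686288421, p(153)=54770336324, p(154)=60356673280, p(155)=66493182097, p(156)=73232243759, p(157)=80630964769, p(158)=88751778802, p(159)=97662728555, p(160)=107438159466, p(161)=118159068427, p(162)=129913904637, p(163)=142798995930, p(164)=156919475295, p(165)=172389800255, p(166)=189334822579, p(167)=207890420102, p(168)=228204732751, p(169)=250438925115, p(170)=274768617130, p(171)=301384802048, p(172)=330495499613, p(173)=362326859895, p(174)=397125074750.
Final step: p(175) = p(174) + p(173) - p(170) - p(168) + p(163) + p(160) - p(153) - p(149) + p(140) + p(135) - p(124) - p(118) + p(105) + p(98) - p(83) - p(75) + p(58) + p(49) - p(30) - p(20)
= 397125074750 + 362326859895 - 274768617130 - 228204732751 + 142798995930 + 107438159466 - 54770336324 - 37027355200 + 15065878135 + 9035836076 - 2841940500 - 1482074143 + 342325709 + 150198136 - 23338469 - 8118264 + 715220 + 173525 - 5604 - 627
= 435157697830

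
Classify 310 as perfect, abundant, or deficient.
deficient

Proper divisors of 310: sum = 1 + 2 + 5 + 10 + 31 + 62 + 155 = 266
Since 266 < 310, 310 is deficient.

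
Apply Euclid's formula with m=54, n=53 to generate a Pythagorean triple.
(107, 5724, 5725)

Euclid's formula: a = m² - n², b = 2mn, c = m² + n²
m = 54, n = 53
a = 54² - 53² = 2916 - 2809 = 107
b = 2 × 54 × 53 = 5724
c = 54² + 53² = 2916 + 2809 = 5725
Verification: 107² + 5724² = 11449 + 32764176 = 32775625 = 5725² ✓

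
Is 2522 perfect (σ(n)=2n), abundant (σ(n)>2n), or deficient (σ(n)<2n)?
deficient

Proper divisors of 2522: sum = 1 + 2 + 13 + 26 + 97 + 194 + 1261 = 1594
Since 1594 < 2522, 2522 is deficient.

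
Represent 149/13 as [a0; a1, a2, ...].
[11; 2, 6]

Euclidean algorithm steps:
149 = 11 × 13 + 6
13 = 2 × 6 + 1
6 = 6 × 1 + 0
Continued fraction: [11; 2, 6]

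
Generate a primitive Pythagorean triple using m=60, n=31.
(2639, 3720, 4561)

Euclid's formula: a = m² - n², b = 2mn, c = m² + n²
m = 60, n = 31
a = 60² - 31² = 3600 - 961 = 2639
b = 2 × 60 × 31 = 3720
c = 60² + 31² = 3600 + 961 = 4561
Verification: 2639² + 3720² = 6964321 + 13838400 = 20802721 = 4561² ✓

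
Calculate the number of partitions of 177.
522115831195

p(n) counts ways to write n as a sum of positive integers (order ignored).
Euler's pentagonal recurrence: p(k) = p(k-1) + p(k-2) - p(k-5) - p(k-7) + p(k-12) + p(k-15) - ... (offsets j(3j∓1)/2, signs ++--, p(0)=1, p(<0)=0).
DP table for k = 0..176: p(0)=1, p(1)=1, p(2)=2, p(3)=3, p(4)=5, p(5)=7, p(6)=11, p(7)=15, p(8)=22, p(9)=30, p(10)=42, p(11)=56, p(12)=77, p(13)=101, p(14)=135, p(15)=176, p(16)=231, p(17)=297, p(18)=385, p(19)=490, p(20)=627, p(21)=792, p(22)=1002, p(23)=1255, p(24)=1575, p(25)=1958, p(26)=2436, p(27)=3010, p(28)=3718, p(29)=4565, p(30)=5604, p(31)=6842, p(32)=8349, p(33)=10143, p(34)=12310, p(35)=14883, p(36)=17977, p(37)=21637, p(38)=26015, p(39)=31185, p(40)=37338, p(41)=44583, p(42)=53174, p(43)=63261, p(44)=75175, p(45)=89134, p(46)=105558, p(47)=124754, p(48)=147273, p(49)=173525, p(50)=204226, p(51)=239943, p(52)=281589, p(53)=329931, p(54)=386155, p(55)=451276, p(56)=526823, p(57)=614154, p(58)=715220, p(59)=831820, p(60)=966467, p(61)=1121505, p(62)=1300156, p(63)=1505499, p(64)=1741630, p(65)=2012558, p(66)=2323520, p(67)=2679689, p(68)=3087735, p(69)=3554345, p(70)=4087968, p(71)=4697205, p(72)=5392783, p(73)=6185689, p(74)=7089500, p(75)=8118264, p(76)=9289091, p(77)=10619863, p(78)=12132164, p(79)=13848650, p(80)=15796476, p(81)=18004327, p(82)=20506255, p(83)=23338469, p(84)=26543660, p(85)=30167357, p(86)=34262962, p(87)=38887673, p(88)=44108109, p(89)=49995925, p(90)=56634173, p(91)=64112359, p(92)=72533807, p(93)=82010177, p(94)=92669720, p(95)=104651419, p(96)=118114304, p(97)=133230930, p(98)=150198136, p(99)=169229875, p(100)=190569292, p(101)=214481126, p(102)=241265379, p(103)=271248950, p(104)=304801365, p(105)=342325709, p(106)=384276336, p(107)=431149389, p(108)=483502844, p(109)=541946240, p(110)=607163746, p(111)=679903203, p(112)=761002156, p(113)=851376628, p(114)=952050665, p(115)=1064144451, p(116)=1188908248, p(117)=1327710076, p(118)=1482074143, p(119)=1653668665, p(120)=1844349560, p(121)=2056148051, p(122)=2291320912, p(123)=2552338241, p(124)=2841940500, p(125)=3163127352, p(126)=3519222692, p(127)=3913864295, p(128)=4351078600, p(129)=4835271870, p(130)=5371315400, p(131)=5964539504, p(132)=6620830889, p(133)=7346629512, p(134)=8149040695, p(135)=9035836076, p(136)=10015581680, p(137)=11097645016, p(138)=12292341831, p(139)=13610949895, p(140)=15065878135, p(141)=16670689208, p(142)=18440293320, p(143)=20390982757, p(144)=22540654445, p(145)=24908858009, p(146)=27517052599, p(147)=30388671978, p(148)=33549419497, p(149)=37027355200, p(150)=40853235313, p(151)=45060624582, p(152)=49686288421, p(153)=54770336324, p(154)=60356673280, p(155)=66493182097, p(156)=73232243759, p(157)=80630964769, p(158)=88751778802, p(159)=97662728555, p(160)=107438159466, p(161)=118159068427, p(162)=129913904637, p(163)=142798995930, p(164)=156919475295, p(165)=172389800255, p(166)=189334822579, p(167)=207890420102, p(168)=228204732751, p(169)=250438925115, p(170)=274768617130, p(171)=301384802048, p(172)=330495499613, p(173)=362326859895, p(174)=397125074750, p(175)=435157697830, p(176)=476715857290.
Final step: p(177) = p(176) + p(175) - p(172) - p(170) + p(165) + p(162) - p(155) - p(151) + p(142) + p(137) - p(126) - p(120) + p(107) + p(100) - p(85) - p(77) + p(60) + p(51) - p(32) - p(22) + p(1)
= 476715857290 + 435157697830 - 330495499613 - 274768617130 + 172389800255 + 129913904637 - 66493182097 - 45060624582 + 18440293320 + 11097645016 - 3519222692 - 1844349560 + 431149389 + 190569292 - 30167357 - 10619863 + 966467 + 239943 - 8349 - 1002 + 1
= 522115831195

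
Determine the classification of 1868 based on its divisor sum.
deficient

Proper divisors of 1868: sum = 1 + 2 + 4 + 467 + 934 = 1408
Since 1408 < 1868, 1868 is deficient.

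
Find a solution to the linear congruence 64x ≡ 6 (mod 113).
x ≡ 46 (mod 113)

gcd(64, 113) = 1, which divides 6, so solutions exist.
Find 64^(-1) mod 113 by the extended Euclidean algorithm:
113 = 1 × 64 + 49  ⟹  49 = (1)·113 + (-1)·64
64 = 1 × 49 + 15  ⟹  15 = (-1)·113 + (2)·64
49 = 3 × 15 + 4  ⟹  4 = (4)·113 + (-7)·64
15 = 3 × 4 + 3  ⟹  3 = (-13)·113 + (23)·64
4 = 1 × 3 + 1  ⟹  1 = (17)·113 + (-30)·64
So (-30)·64 ≡ 1 (mod 113), i.e. 64^(-1) ≡ -30 ≡ 83 (mod 113).
x ≡ 83 × 6 = 498 ≡ 46 (mod 113).
Check: 64 × 46 = 2944 ≡ 6 (mod 113).
Unique solution: x ≡ 46 (mod 113)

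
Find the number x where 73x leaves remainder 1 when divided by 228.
25

gcd(73, 228) = 1, so the inverse exists.
Extended Euclidean algorithm on (228, 73):
228 = 3 × 73 + 9  ⟹  9 = (1)·228 + (-3)·73
73 = 8 × 9 + 1  ⟹  1 = (-8)·228 + (25)·73
So (25)·73 ≡ 1 (mod 228), i.e. 73^(-1) ≡ 25 (mod 228).
Check: 73 × 25 = 1825 ≡ 1 (mod 228)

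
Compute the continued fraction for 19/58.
[0; 3, 19]

Euclidean algorithm steps:
19 = 0 × 58 + 19
58 = 3 × 19 + 1
19 = 19 × 1 + 0
Continued fraction: [0; 3, 19]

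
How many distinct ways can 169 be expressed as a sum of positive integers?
250438925115

p(n) counts ways to write n as a sum of positive integers (order ignored).
Euler's pentagonal recurrence: p(k) = p(k-1) + p(k-2) - p(k-5) - p(k-7) + p(k-12) + p(k-15) - ... (offsets j(3j∓1)/2, signs ++--, p(0)=1, p(<0)=0).
DP table for k = 0..168: p(0)=1, p(1)=1, p(2)=2, p(3)=3, p(4)=5, p(5)=7, p(6)=11, p(7)=15, p(8)=22, p(9)=30, p(10)=42, p(11)=56, p(12)=77, p(13)=101, p(14)=135, p(15)=176, p(16)=231, p(17)=297, p(18)=385, p(19)=490, p(20)=627, p(21)=792, p(22)=1002, p(23)=1255, p(24)=1575, p(25)=1958, p(26)=2436, p(27)=3010, p(28)=3718, p(29)=4565, p(30)=5604, p(31)=6842, p(32)=8349, p(33)=10143, p(34)=12310, p(35)=14883, p(36)=17977, p(37)=21637, p(38)=26015, p(39)=31185, p(40)=37338, p(41)=44583, p(42)=53174, p(43)=63261, p(44)=75175, p(45)=89134, p(46)=105558, p(47)=124754, p(48)=147273, p(49)=173525, p(50)=204226, p(51)=239943, p(52)=281589, p(53)=329931, p(54)=386155, p(55)=451276, p(56)=526823, p(57)=614154, p(58)=715220, p(59)=831820, p(60)=966467, p(61)=1121505, p(62)=1300156, p(63)=1505499, p(64)=1741630, p(65)=2012558, p(66)=2323520, p(67)=2679689, p(68)=3087735, p(69)=3554345, p(70)=4087968, p(71)=4697205, p(72)=5392783, p(73)=6185689, p(74)=7089500, p(75)=8118264, p(76)=9289091, p(77)=10619863, p(78)=12132164, p(79)=13848650, p(80)=15796476, p(81)=18004327, p(82)=20506255, p(83)=23338469, p(84)=26543660, p(85)=30167357, p(86)=34262962, p(87)=38887673, p(88)=44108109, p(89)=49995925, p(90)=56634173, p(91)=64112359, p(92)=72533807, p(93)=82010177, p(94)=92669720, p(95)=104651419, p(96)=118114304, p(97)=133230930, p(98)=150198136, p(99)=169229875, p(100)=190569292, p(101)=214481126, p(102)=241265379, p(103)=271248950, p(104)=304801365, p(105)=342325709, p(106)=384276336, p(107)=431149389, p(108)=483502844, p(109)=541946240, p(110)=607163746, p(111)=679903203, p(112)=761002156, p(113)=851376628, p(114)=952050665, p(115)=1064144451, p(116)=1188908248, p(117)=1327710076, p(118)=1482074143, p(119)=1653668665, p(120)=1844349560, p(121)=2056148051, p(122)=2291320912, p(123)=2552338241, p(124)=2841940500, p(125)=3163127352, p(126)=3519222692, p(127)=3913864295, p(128)=4351078600, p(129)=4835271870, p(130)=5371315400, p(131)=5964539504, p(132)=6620830889, p(133)=7346629512, p(134)=8149040695, p(135)=9035836076, p(136)=10015581680, p(137)=11097645016, p(138)=12292341831, p(139)=13610949895, p(140)=15065878135, p(141)=16670689208, p(142)=18440293320, p(143)=20390982757, p(144)=22540654445, p(145)=24908858009, p(146)=27517052599, p(147)=30388671978, p(148)=33549419497, p(149)=37027355200, p(150)=40853235313, p(151)=45060624582, p(152)=49686288421, p(153)=54770336324, p(154)=60356673280, p(155)=66493182097, p(156)=73232243759, p(157)=80630964769, p(158)=88751778802, p(159)=97662728555, p(160)=107438159466, p(161)=118159068427, p(162)=129913904637, p(163)=142798995930, p(164)=156919475295, p(165)=172389800255, p(166)=189334822579, p(167)=207890420102, p(168)=228204732751.
Final step: p(169) = p(168) + p(167) - p(164) - p(162) + p(157) + p(154) - p(147) - p(143) + p(134) + p(129) - p(118) - p(112) + p(99) + p(92) - p(77) - p(69) + p(52) + p(43) - p(24) - p(14)
= 228204732751 + 207890420102 - 156919475295 - 129913904637 + 80630964769 + 60356673280 - 30388671978 - 20390982757 + 8149040695 + 4835271870 - 1482074143 - 761002156 + 169229875 + 72533807 - 10619863 - 3554345 + 281589 + 63261 - 1575 - 135
= 250438925115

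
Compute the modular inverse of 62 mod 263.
140

gcd(62, 263) = 1, so the inverse exists.
Extended Euclidean algorithm on (263, 62):
263 = 4 × 62 + 15  ⟹  15 = (1)·263 + (-4)·62
62 = 4 × 15 + 2  ⟹  2 = (-4)·263 + (17)·62
15 = 7 × 2 + 1  ⟹  1 = (29)·263 + (-123)·62
So (-123)·62 ≡ 1 (mod 263), i.e. 62^(-1) ≡ -123 ≡ 140 (mod 263).
Check: 62 × 140 = 8680 ≡ 1 (mod 263)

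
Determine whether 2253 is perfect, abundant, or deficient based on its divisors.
deficient

Proper divisors of 2253: sum = 1 + 3 + 751 = 755
Since 755 < 2253, 2253 is deficient.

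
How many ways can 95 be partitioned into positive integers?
104651419

p(n) counts ways to write n as a sum of positive integers (order ignored).
Euler's pentagonal recurrence: p(k) = p(k-1) + p(k-2) - p(k-5) - p(k-7) + p(k-12) + p(k-15) - ... (offsets j(3j∓1)/2, signs ++--, p(0)=1, p(<0)=0).
DP table for k = 0..94: p(0)=1, p(1)=1, p(2)=2, p(3)=3, p(4)=5, p(5)=7, p(6)=11, p(7)=15, p(8)=22, p(9)=30, p(10)=42, p(11)=56, p(12)=77, p(13)=101, p(14)=135, p(15)=176, p(16)=231, p(17)=297, p(18)=385, p(19)=490, p(20)=627, p(21)=792, p(22)=1002, p(23)=1255, p(24)=1575, p(25)=1958, p(26)=2436, p(27)=3010, p(28)=3718, p(29)=4565, p(30)=5604, p(31)=6842, p(32)=8349, p(33)=10143, p(34)=12310, p(35)=14883, p(36)=17977, p(37)=21637, p(38)=26015, p(39)=31185, p(40)=37338, p(41)=44583, p(42)=53174, p(43)=63261, p(44)=75175, p(45)=89134, p(46)=105558, p(47)=124754, p(48)=147273, p(49)=173525, p(50)=204226, p(51)=239943, p(52)=281589, p(53)=329931, p(54)=386155, p(55)=451276, p(56)=526823, p(57)=614154, p(58)=715220, p(59)=831820, p(60)=966467, p(61)=1121505, p(62)=1300156, p(63)=1505499, p(64)=1741630, p(65)=2012558, p(66)=2323520, p(67)=2679689, p(68)=3087735, p(69)=3554345, p(70)=4087968, p(71)=4697205, p(72)=5392783, p(73)=6185689, p(74)=7089500, p(75)=8118264, p(76)=9289091, p(77)=10619863, p(78)=12132164, p(79)=13848650, p(80)=15796476, p(81)=18004327, p(82)=20506255, p(83)=23338469, p(84)=26543660, p(85)=30167357, p(86)=34262962, p(87)=38887673, p(88)=44108109, p(89)=49995925, p(90)=56634173, p(91)=64112359, p(92)=72533807, p(93)=82010177, p(94)=92669720.
Final step: p(95) = p(94) + p(93) - p(90) - p(88) + p(83) + p(80) - p(73) - p(69) + p(60) + p(55) - p(44) - p(38) + p(25) + p(18) - p(3)
= 92669720 + 82010177 - 56634173 - 44108109 + 23338469 + 15796476 - 6185689 - 3554345 + 966467 + 451276 - 75175 - 26015 + 1958 + 385 - 3
= 104651419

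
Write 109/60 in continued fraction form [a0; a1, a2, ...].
[1; 1, 4, 2, 5]

Euclidean algorithm steps:
109 = 1 × 60 + 49
60 = 1 × 49 + 11
49 = 4 × 11 + 5
11 = 2 × 5 + 1
5 = 5 × 1 + 0
Continued fraction: [1; 1, 4, 2, 5]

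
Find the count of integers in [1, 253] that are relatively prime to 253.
220

253 = 11 × 23
φ(n) = n × ∏(1 - 1/p) for each prime p dividing n
φ(253) = 253 × (1 - 1/11) × (1 - 1/23) = 220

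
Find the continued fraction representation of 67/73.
[0; 1, 11, 6]

Euclidean algorithm steps:
67 = 0 × 73 + 67
73 = 1 × 67 + 6
67 = 11 × 6 + 1
6 = 6 × 1 + 0
Continued fraction: [0; 1, 11, 6]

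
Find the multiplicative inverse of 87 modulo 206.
45

gcd(87, 206) = 1, so the inverse exists.
Extended Euclidean algorithm on (206, 87):
206 = 2 × 87 + 32  ⟹  32 = (1)·206 + (-2)·87
87 = 2 × 32 + 23  ⟹  23 = (-2)·206 + (5)·87
32 = 1 × 23 + 9  ⟹  9 = (3)·206 + (-7)·87
23 = 2 × 9 + 5  ⟹  5 = (-8)·206 + (19)·87
9 = 1 × 5 + 4  ⟹  4 = (11)·206 + (-26)·87
5 = 1 × 4 + 1  ⟹  1 = (-19)·206 + (45)·87
So (45)·87 ≡ 1 (mod 206), i.e. 87^(-1) ≡ 45 (mod 206).
Check: 87 × 45 = 3915 ≡ 1 (mod 206)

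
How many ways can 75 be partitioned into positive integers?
8118264

p(n) counts ways to write n as a sum of positive integers (order ignored).
Euler's pentagonal recurrence: p(k) = p(k-1) + p(k-2) - p(k-5) - p(k-7) + p(k-12) + p(k-15) - ... (offsets j(3j∓1)/2, signs ++--, p(0)=1, p(<0)=0).
DP table for k = 0..74: p(0)=1, p(1)=1, p(2)=2, p(3)=3, p(4)=5, p(5)=7, p(6)=11, p(7)=15, p(8)=22, p(9)=30, p(10)=42, p(11)=56, p(12)=77, p(13)=101, p(14)=135, p(15)=176, p(16)=231, p(17)=297, p(18)=385, p(19)=490, p(20)=627, p(21)=792, p(22)=1002, p(23)=1255, p(24)=1575, p(25)=1958, p(26)=2436, p(27)=3010, p(28)=3718, p(29)=4565, p(30)=5604, p(31)=6842, p(32)=8349, p(33)=10143, p(34)=12310, p(35)=14883, p(36)=17977, p(37)=21637, p(38)=26015, p(39)=31185, p(40)=37338, p(41)=44583, p(42)=53174, p(43)=63261, p(44)=75175, p(45)=89134, p(46)=105558, p(47)=124754, p(48)=147273, p(49)=173525, p(50)=204226, p(51)=239943, p(52)=281589, p(53)=329931, p(54)=386155, p(55)=451276, p(56)=526823, p(57)=614154, p(58)=715220, p(59)=831820, p(60)=966467, p(61)=1121505, p(62)=1300156, p(63)=1505499, p(64)=1741630, p(65)=2012558, p(66)=2323520, p(67)=2679689, p(68)=3087735, p(69)=3554345, p(70)=4087968, p(71)=4697205, p(72)=5392783, p(73)=6185689, p(74)=7089500.
Final step: p(75) = p(74) + p(73) - p(70) - p(68) + p(63) + p(60) - p(53) - p(49) + p(40) + p(35) - p(24) - p(18) + p(5)
= 7089500 + 6185689 - 4087968 - 3087735 + 1505499 + 966467 - 329931 - 173525 + 37338 + 14883 - 1575 - 385 + 7
= 8118264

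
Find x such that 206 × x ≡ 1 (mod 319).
271

gcd(206, 319) = 1, so the inverse exists.
Extended Euclidean algorithm on (319, 206):
319 = 1 × 206 + 113  ⟹  113 = (1)·319 + (-1)·206
206 = 1 × 113 + 93  ⟹  93 = (-1)·319 + (2)·206
113 = 1 × 93 + 20  ⟹  20 = (2)·319 + (-3)·206
93 = 4 × 20 + 13  ⟹  13 = (-9)·319 + (14)·206
20 = 1 × 13 + 7  ⟹  7 = (11)·319 + (-17)·206
13 = 1 × 7 + 6  ⟹  6 = (-20)·319 + (31)·206
7 = 1 × 6 + 1  ⟹  1 = (31)·319 + (-48)·206
So (-48)·206 ≡ 1 (mod 319), i.e. 206^(-1) ≡ -48 ≡ 271 (mod 319).
Check: 206 × 271 = 55826 ≡ 1 (mod 319)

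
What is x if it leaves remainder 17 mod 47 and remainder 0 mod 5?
205

Using Chinese Remainder Theorem:
M = 47 × 5 = 235
M1 = 5, M2 = 47
y1 = 5^(-1) mod 47 = 19
y2 = 47^(-1) mod 5 = 3
x = (17×5×19 + 0×47×3) mod 235 = 205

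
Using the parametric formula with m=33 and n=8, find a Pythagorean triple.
(1025, 528, 1153)

Euclid's formula: a = m² - n², b = 2mn, c = m² + n²
m = 33, n = 8
a = 33² - 8² = 1089 - 64 = 1025
b = 2 × 33 × 8 = 528
c = 33² + 8² = 1089 + 64 = 1153
Verification: 1025² + 528² = 1050625 + 278784 = 1329409 = 1153² ✓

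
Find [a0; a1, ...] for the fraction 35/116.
[0; 3, 3, 5, 2]

Euclidean algorithm steps:
35 = 0 × 116 + 35
116 = 3 × 35 + 11
35 = 3 × 11 + 2
11 = 5 × 2 + 1
2 = 2 × 1 + 0
Continued fraction: [0; 3, 3, 5, 2]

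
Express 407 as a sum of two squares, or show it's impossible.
Not possible

Factorization: 407 = 11 × 37
By Fermat: n is sum of two squares iff every prime p ≡ 3 (mod 4) appears to even power.
Prime(s) ≡ 3 (mod 4) with odd exponent: [(11, 1)]
Therefore 407 cannot be expressed as a² + b².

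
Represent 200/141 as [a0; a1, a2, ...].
[1; 2, 2, 1, 1, 3, 3]

Euclidean algorithm steps:
200 = 1 × 141 + 59
141 = 2 × 59 + 23
59 = 2 × 23 + 13
23 = 1 × 13 + 10
13 = 1 × 10 + 3
10 = 3 × 3 + 1
3 = 3 × 1 + 0
Continued fraction: [1; 2, 2, 1, 1, 3, 3]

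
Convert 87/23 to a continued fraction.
[3; 1, 3, 1, 1, 2]

Euclidean algorithm steps:
87 = 3 × 23 + 18
23 = 1 × 18 + 5
18 = 3 × 5 + 3
5 = 1 × 3 + 2
3 = 1 × 2 + 1
2 = 2 × 1 + 0
Continued fraction: [3; 1, 3, 1, 1, 2]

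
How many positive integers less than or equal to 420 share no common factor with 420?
96

420 = 2^2 × 3 × 5 × 7
φ(n) = n × ∏(1 - 1/p) for each prime p dividing n
φ(420) = 420 × (1 - 1/2) × (1 - 1/3) × (1 - 1/5) × (1 - 1/7) = 96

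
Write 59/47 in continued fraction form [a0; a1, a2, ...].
[1; 3, 1, 11]

Euclidean algorithm steps:
59 = 1 × 47 + 12
47 = 3 × 12 + 11
12 = 1 × 11 + 1
11 = 11 × 1 + 0
Continued fraction: [1; 3, 1, 11]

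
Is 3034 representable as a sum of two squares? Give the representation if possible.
3² + 55² (a=3, b=55)

Factorization: 3034 = 2 × 37 × 41
By Fermat: n is sum of two squares iff every prime p ≡ 3 (mod 4) appears to even power.
All primes ≡ 3 (mod 4) appear to even power.
Search a = 0, 1, 2, … for 3034 - a² a perfect square: first hit at a = 3: 3034 - 9 = 3025 = 55².
3034 = 3² + 55² = 9 + 3025 ✓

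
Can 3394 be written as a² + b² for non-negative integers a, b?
37² + 45² (a=37, b=45)

Factorization: 3394 = 2 × 1697
By Fermat: n is sum of two squares iff every prime p ≡ 3 (mod 4) appears to even power.
All primes ≡ 3 (mod 4) appear to even power.
Search a = 0, 1, 2, … for 3394 - a² a perfect square: first hit at a = 37: 3394 - 1369 = 2025 = 45².
3394 = 37² + 45² = 1369 + 2025 ✓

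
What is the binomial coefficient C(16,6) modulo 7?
0

Using Lucas' theorem:
Write n=16 and k=6 in base 7:
n in base 7: [2, 2]
k in base 7: [0, 6]
C(16,6) mod 7 = ∏ C(n_i, k_i) mod 7
Digit binomials (mod 7): C(2,0) = 1; C(2,6) = 0 (k_i > n_i)
Product: 1 × 0 = 0 ≡ 0 (mod 7)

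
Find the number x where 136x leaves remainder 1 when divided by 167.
70

gcd(136, 167) = 1, so the inverse exists.
Extended Euclidean algorithm on (167, 136):
167 = 1 × 136 + 31  ⟹  31 = (1)·167 + (-1)·136
136 = 4 × 31 + 12  ⟹  12 = (-4)·167 + (5)·136
31 = 2 × 12 + 7  ⟹  7 = (9)·167 + (-11)·136
12 = 1 × 7 + 5  ⟹  5 = (-13)·167 + (16)·136
7 = 1 × 5 + 2  ⟹  2 = (22)·167 + (-27)·136
5 = 2 × 2 + 1  ⟹  1 = (-57)·167 + (70)·136
So (70)·136 ≡ 1 (mod 167), i.e. 136^(-1) ≡ 70 (mod 167).
Check: 136 × 70 = 9520 ≡ 1 (mod 167)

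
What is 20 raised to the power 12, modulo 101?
56

Repeated squaring. Binary of 12 = 1100.
20^1 ≡ 20 (mod 101); 20^2 ≡ 97 (mod 101); 20^4 ≡ 16 (mod 101); 20^8 ≡ 54 (mod 101)
20^12 = 20^4 × 20^8 ≡ 56 (mod 101)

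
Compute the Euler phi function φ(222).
72

222 = 2 × 3 × 37
φ(n) = n × ∏(1 - 1/p) for each prime p dividing n
φ(222) = 222 × (1 - 1/2) × (1 - 1/3) × (1 - 1/37) = 72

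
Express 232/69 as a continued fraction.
[3; 2, 1, 3, 6]

Euclidean algorithm steps:
232 = 3 × 69 + 25
69 = 2 × 25 + 19
25 = 1 × 19 + 6
19 = 3 × 6 + 1
6 = 6 × 1 + 0
Continued fraction: [3; 2, 1, 3, 6]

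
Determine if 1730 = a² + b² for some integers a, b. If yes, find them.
7² + 41² (a=7, b=41)

Factorization: 1730 = 2 × 5 × 173
By Fermat: n is sum of two squares iff every prime p ≡ 3 (mod 4) appears to even power.
All primes ≡ 3 (mod 4) appear to even power.
Search a = 0, 1, 2, … for 1730 - a² a perfect square: first hit at a = 7: 1730 - 49 = 1681 = 41².
1730 = 7² + 41² = 49 + 1681 ✓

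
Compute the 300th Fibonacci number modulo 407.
330

Matrix identity: Q^n = [[F_(n+1), F_n], [F_n, F_(n-1)]] with Q = [[1,1],[1,0]].
n = 300 = 100101100₂. Square-and-multiply, entries mod 407:
Q^1 = [[1,1],[1,0]]
Q^2 = (Q^1)² = [[2,1],[1,1]]
Q^4 = (Q^2)² = [[5,3],[3,2]]
Q^9 = (Q^4)²·Q = [[55,34],[34,21]]
Q^18 = (Q^9)² = [[111,142],[142,376]]
Q^37 = (Q^18)²·Q = [[296,332],[332,371]]
Q^75 = (Q^37)²·Q = [[74,38],[38,36]]
Q^150 = (Q^75)² = [[1,110],[110,298]]
Q^300 = (Q^150)² = [[298,330],[330,375]]
F_300 mod 407 = Q^300[0][1] = 330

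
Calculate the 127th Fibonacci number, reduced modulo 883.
153

Matrix identity: Q^n = [[F_(n+1), F_n], [F_n, F_(n-1)]] with Q = [[1,1],[1,0]].
n = 127 = 1111111₂. Square-and-multiply, entries mod 883:
Q^1 = [[1,1],[1,0]]
Q^3 = (Q^1)²·Q = [[3,2],[2,1]]
Q^7 = (Q^3)²·Q = [[21,13],[13,8]]
Q^15 = (Q^7)²·Q = [[104,610],[610,377]]
Q^31 = (Q^15)²·Q = [[831,577],[577,254]]
Q^63 = (Q^31)²·Q = [[91,93],[93,881]]
Q^127 = (Q^63)²·Q = [[483,153],[153,330]]
F_127 mod 883 = Q^127[0][1] = 153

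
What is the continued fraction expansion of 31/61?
[0; 1, 1, 30]

Euclidean algorithm steps:
31 = 0 × 61 + 31
61 = 1 × 31 + 30
31 = 1 × 30 + 1
30 = 30 × 1 + 0
Continued fraction: [0; 1, 1, 30]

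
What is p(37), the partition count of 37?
21637

p(n) counts ways to write n as a sum of positive integers (order ignored).
Euler's pentagonal recurrence: p(k) = p(k-1) + p(k-2) - p(k-5) - p(k-7) + p(k-12) + p(k-15) - ... (offsets j(3j∓1)/2, signs ++--, p(0)=1, p(<0)=0).
DP table for k = 0..36: p(0)=1, p(1)=1, p(2)=2, p(3)=3, p(4)=5, p(5)=7, p(6)=11, p(7)=15, p(8)=22, p(9)=30, p(10)=42, p(11)=56, p(12)=77, p(13)=101, p(14)=135, p(15)=176, p(16)=231, p(17)=297, p(18)=385, p(19)=490, p(20)=627, p(21)=792, p(22)=1002, p(23)=1255, p(24)=1575, p(25)=1958, p(26)=2436, p(27)=3010, p(28)=3718, p(29)=4565, p(30)=5604, p(31)=6842, p(32)=8349, p(33)=10143, p(34)=12310, p(35)=14883, p(36)=17977.
Final step: p(37) = p(36) + p(35) - p(32) - p(30) + p(25) + p(22) - p(15) - p(11) + p(2)
= 17977 + 14883 - 8349 - 5604 + 1958 + 1002 - 176 - 56 + 2
= 21637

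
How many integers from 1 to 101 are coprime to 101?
100

101 = 101
φ(n) = n × ∏(1 - 1/p) for each prime p dividing n
φ(101) = 101 × (1 - 1/101) = 100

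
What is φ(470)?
184

470 = 2 × 5 × 47
φ(n) = n × ∏(1 - 1/p) for each prime p dividing n
φ(470) = 470 × (1 - 1/2) × (1 - 1/5) × (1 - 1/47) = 184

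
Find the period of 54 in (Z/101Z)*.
25

101 is prime, so ord(54) divides φ(101) = 100.
Divisors of 100: 1, 2, 4, 5, 10, 20, 25, 50, 100.
Repeated squaring: 54^1 ≡ 54, 54^2 ≡ 88, 54^4 ≡ 68, 54^8 ≡ 79, 54^16 ≡ 80, 54^32 ≡ 37, 54^64 ≡ 56 (mod 101).
Test 54^d mod 101 for each divisor d in increasing order:
54^1 ≡ 54
54^2 ≡ 88
54^4 ≡ 68
54^5 = 54^4·54^1 ≡ 36
54^10 = 54^8·54^2 ≡ 84
54^20 = 54^16·54^4 ≡ 87
54^25 = 54^16·54^8·54^1 ≡ 1  ← first divisor giving 1
The order is 25.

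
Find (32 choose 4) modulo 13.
2

Using Lucas' theorem:
Write n=32 and k=4 in base 13:
n in base 13: [2, 6]
k in base 13: [0, 4]
C(32,4) mod 13 = ∏ C(n_i, k_i) mod 13
Digit binomials (mod 13): C(2,0) = 1; C(6,4) = 15 ≡ 2
Product: 1 × 2 = 2 ≡ 2 (mod 13)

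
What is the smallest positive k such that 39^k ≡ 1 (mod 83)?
82

83 is prime, so ord(39) divides φ(83) = 82.
Divisors of 82: 1, 2, 41, 82.
Repeated squaring: 39^1 ≡ 39, 39^2 ≡ 27, 39^4 ≡ 65, 39^8 ≡ 75, 39^16 ≡ 64, 39^32 ≡ 29, 39^64 ≡ 11 (mod 83).
Test 39^d mod 83 for each divisor d in increasing order:
39^1 ≡ 39
39^2 ≡ 27
39^41 = 39^32·39^8·39^1 ≡ 82
39^82 = 39^64·39^16·39^2 ≡ 1  ← first divisor giving 1
The order is 82.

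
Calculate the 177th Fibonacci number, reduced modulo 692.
690

Matrix identity: Q^n = [[F_(n+1), F_n], [F_n, F_(n-1)]] with Q = [[1,1],[1,0]].
n = 177 = 10110001₂. Square-and-multiply, entries mod 692:
Q^1 = [[1,1],[1,0]]
Q^2 = (Q^1)² = [[2,1],[1,1]]
Q^5 = (Q^2)²·Q = [[8,5],[5,3]]
Q^11 = (Q^5)²·Q = [[144,89],[89,55]]
Q^22 = (Q^11)² = [[285,411],[411,566]]
Q^44 = (Q^22)² = [[334,301],[301,33]]
Q^88 = (Q^44)² = [[93,439],[439,346]]
Q^177 = (Q^88)²·Q = [[343,690],[690,345]]
F_177 mod 692 = Q^177[0][1] = 690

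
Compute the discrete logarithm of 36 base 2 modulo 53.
36

Baby-step giant-step with step n = ⌈√53⌉ = 8.
Baby steps 2^j mod 53 (j:value) for j=0..7: 0:1, 1:2, 2:4, 3:8, 4:16, 5:32, 6:11, 7:22.
Giant-step multiplier: 2^(-8) ≡ 2^(52-8) = 2^44 ≡ 47 (mod 53).
Giant steps γ_i = 36·47^i mod 53: γ_0=36, γ_1=49, γ_2=24, γ_3=15, γ_4=16 (in table at j=4).
x = i·n + j = 4·8 + 4 = 36.
Check: 2^36 ≡ 36 (mod 53).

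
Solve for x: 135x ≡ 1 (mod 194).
23

gcd(135, 194) = 1, so the inverse exists.
Extended Euclidean algorithm on (194, 135):
194 = 1 × 135 + 59  ⟹  59 = (1)·194 + (-1)·135
135 = 2 × 59 + 17  ⟹  17 = (-2)·194 + (3)·135
59 = 3 × 17 + 8  ⟹  8 = (7)·194 + (-10)·135
17 = 2 × 8 + 1  ⟹  1 = (-16)·194 + (23)·135
So (23)·135 ≡ 1 (mod 194), i.e. 135^(-1) ≡ 23 (mod 194).
Check: 135 × 23 = 3105 ≡ 1 (mod 194)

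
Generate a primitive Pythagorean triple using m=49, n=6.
(2365, 588, 2437)

Euclid's formula: a = m² - n², b = 2mn, c = m² + n²
m = 49, n = 6
a = 49² - 6² = 2401 - 36 = 2365
b = 2 × 49 × 6 = 588
c = 49² + 6² = 2401 + 36 = 2437
Verification: 2365² + 588² = 5593225 + 345744 = 5938969 = 2437² ✓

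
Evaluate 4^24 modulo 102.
52

Repeated squaring. Binary of 24 = 11000.
4^1 ≡ 4 (mod 102); 4^2 ≡ 16 (mod 102); 4^4 ≡ 52 (mod 102); 4^8 ≡ 52 (mod 102); 4^16 ≡ 52 (mod 102)
4^24 = 4^8 × 4^16 ≡ 52 (mod 102)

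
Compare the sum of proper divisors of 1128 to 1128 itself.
abundant

Proper divisors of 1128: sum = 1 + 2 + 3 + 4 + 6 + 8 + 12 + 24 + 47 + 94 + 141 + 188 + 282 + 376 + 564 = 1752
Since 1752 > 1128, 1128 is abundant.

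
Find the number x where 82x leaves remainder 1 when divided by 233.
54

gcd(82, 233) = 1, so the inverse exists.
Extended Euclidean algorithm on (233, 82):
233 = 2 × 82 + 69  ⟹  69 = (1)·233 + (-2)·82
82 = 1 × 69 + 13  ⟹  13 = (-1)·233 + (3)·82
69 = 5 × 13 + 4  ⟹  4 = (6)·233 + (-17)·82
13 = 3 × 4 + 1  ⟹  1 = (-19)·233 + (54)·82
So (54)·82 ≡ 1 (mod 233), i.e. 82^(-1) ≡ 54 (mod 233).
Check: 82 × 54 = 4428 ≡ 1 (mod 233)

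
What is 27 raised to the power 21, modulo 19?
18

Repeated squaring. Binary of 21 = 10101.
27^1 ≡ 8 (mod 19); 27^2 ≡ 7 (mod 19); 27^4 ≡ 11 (mod 19); 27^8 ≡ 7 (mod 19); 27^16 ≡ 11 (mod 19)
27^21 = 27^1 × 27^4 × 27^16 ≡ 18 (mod 19)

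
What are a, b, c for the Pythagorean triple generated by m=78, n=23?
(5555, 3588, 6613)

Euclid's formula: a = m² - n², b = 2mn, c = m² + n²
m = 78, n = 23
a = 78² - 23² = 6084 - 529 = 5555
b = 2 × 78 × 23 = 3588
c = 78² + 23² = 6084 + 529 = 6613
Verification: 5555² + 3588² = 30858025 + 12873744 = 43731769 = 6613² ✓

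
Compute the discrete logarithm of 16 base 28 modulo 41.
24

Baby-step giant-step with step n = ⌈√41⌉ = 7.
Baby steps 28^j mod 41 (j:value) for j=0..6: 0:1, 1:28, 2:5, 3:17, 4:25, 5:3, 6:2.
Giant-step multiplier: 28^(-7) ≡ 28^(40-7) = 28^33 ≡ 11 (mod 41).
Giant steps γ_i = 16·11^i mod 41: γ_0=16, γ_1=12, γ_2=9, γ_3=17 (in table at j=3).
x = i·n + j = 3·7 + 3 = 24.
Check: 28^24 ≡ 16 (mod 41).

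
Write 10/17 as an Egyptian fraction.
1/2 + 1/12 + 1/204

Greedy algorithm:
10/17: ceiling(17/10) = 2, use 1/2
3/34: ceiling(34/3) = 12, use 1/12
1/204: ceiling(204/1) = 204, use 1/204
Result: 10/17 = 1/2 + 1/12 + 1/204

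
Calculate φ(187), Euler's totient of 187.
160

187 = 11 × 17
φ(n) = n × ∏(1 - 1/p) for each prime p dividing n
φ(187) = 187 × (1 - 1/11) × (1 - 1/17) = 160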